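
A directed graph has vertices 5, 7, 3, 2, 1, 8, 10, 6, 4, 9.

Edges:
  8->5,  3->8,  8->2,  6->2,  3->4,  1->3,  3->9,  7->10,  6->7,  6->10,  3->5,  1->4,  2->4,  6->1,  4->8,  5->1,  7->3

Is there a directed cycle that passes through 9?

9 lies on a cycle iff there is a path from 9 back to itself.
Exploring from 9, it never reaches itself; equivalently, its strongly connected component is a singleton.

No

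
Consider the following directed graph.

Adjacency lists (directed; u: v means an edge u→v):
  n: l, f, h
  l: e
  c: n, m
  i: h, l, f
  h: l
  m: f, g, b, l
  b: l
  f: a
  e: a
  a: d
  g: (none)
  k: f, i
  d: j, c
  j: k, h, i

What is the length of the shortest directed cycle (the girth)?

5

For each vertex v, BFS finds the shortest path from v back to v.
The shortest such closed walk is a → d → c → n → f → a, length 5.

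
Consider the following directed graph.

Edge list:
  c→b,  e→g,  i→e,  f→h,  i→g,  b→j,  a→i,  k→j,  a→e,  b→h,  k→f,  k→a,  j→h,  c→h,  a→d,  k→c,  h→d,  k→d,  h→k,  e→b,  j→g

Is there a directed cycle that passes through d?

No

d lies on a cycle iff there is a path from d back to itself.
Exploring from d, it never reaches itself; equivalently, its strongly connected component is a singleton.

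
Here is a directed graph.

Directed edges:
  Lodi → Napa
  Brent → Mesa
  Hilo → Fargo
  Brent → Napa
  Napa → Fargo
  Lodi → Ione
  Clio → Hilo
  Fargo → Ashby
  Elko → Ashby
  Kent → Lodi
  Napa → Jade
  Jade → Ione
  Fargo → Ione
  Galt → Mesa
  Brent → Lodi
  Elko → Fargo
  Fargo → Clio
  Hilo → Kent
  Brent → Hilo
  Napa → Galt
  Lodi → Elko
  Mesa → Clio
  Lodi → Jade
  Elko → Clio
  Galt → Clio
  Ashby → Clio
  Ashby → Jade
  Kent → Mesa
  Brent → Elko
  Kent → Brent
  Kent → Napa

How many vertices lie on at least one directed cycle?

A vertex is on a directed cycle iff it belongs to a strongly connected component of size ≥ 2 (or has a self-loop).
The vertices on cycles are {Clio, Elko, Galt, Hilo, Kent, Lodi, Mesa, Napa, Ashby, Brent, Fargo} — 11 in total.

11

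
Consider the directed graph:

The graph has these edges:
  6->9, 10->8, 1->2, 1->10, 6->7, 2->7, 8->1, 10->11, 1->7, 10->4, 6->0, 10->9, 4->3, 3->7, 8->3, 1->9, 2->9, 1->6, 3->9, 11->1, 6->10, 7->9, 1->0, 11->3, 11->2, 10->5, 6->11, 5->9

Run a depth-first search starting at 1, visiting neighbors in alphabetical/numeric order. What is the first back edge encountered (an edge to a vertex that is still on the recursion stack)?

DFS from 1 (visiting neighbors in alphabetical/numeric order); mark gray on enter, black on exit:
1 gray
  0 gray
  0 black
  2 gray
    7 gray
      9 gray
      9 black
    7 black
    2→9: 9 black — skip
  2 black
  6 gray
    6→0: 0 black — skip
    6→7: 7 black — skip
    6→9: 9 black — skip
    10 gray
      4 gray
        3 gray
          3→7: 7 black — skip
          3→9: 9 black — skip
        3 black
      4 black
      5 gray
        5→9: 9 black — skip
      5 black
      8 gray
        8→1: 1 is gray → back edge
First back edge: 8 → 1.

8->1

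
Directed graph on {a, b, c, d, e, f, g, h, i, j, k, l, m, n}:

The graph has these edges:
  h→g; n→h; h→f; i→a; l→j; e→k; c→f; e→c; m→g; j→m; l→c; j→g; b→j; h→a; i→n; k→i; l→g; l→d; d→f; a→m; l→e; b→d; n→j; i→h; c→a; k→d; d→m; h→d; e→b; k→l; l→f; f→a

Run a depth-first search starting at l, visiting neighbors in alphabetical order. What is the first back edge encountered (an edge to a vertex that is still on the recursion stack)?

k->l

DFS from l (visiting neighbors in alphabetical order); mark gray on enter, black on exit:
l gray
  c gray
    a gray
      m gray
        g gray
        g black
      m black
    a black
    f gray
      f→a: a black — skip
    f black
  c black
  d gray
    d→f: f black — skip
    d→m: m black — skip
  d black
  e gray
    b gray
      b→d: d black — skip
      j gray
        j→g: g black — skip
        j→m: m black — skip
      j black
    b black
    e→c: c black — skip
    k gray
      k→d: d black — skip
      i gray
        i→a: a black — skip
        h gray
          h→a: a black — skip
          h→d: d black — skip
          h→f: f black — skip
          h→g: g black — skip
        h black
        n gray
          n→h: h black — skip
          n→j: j black — skip
        n black
      i black
      k→l: l is gray → back edge
First back edge: k → l.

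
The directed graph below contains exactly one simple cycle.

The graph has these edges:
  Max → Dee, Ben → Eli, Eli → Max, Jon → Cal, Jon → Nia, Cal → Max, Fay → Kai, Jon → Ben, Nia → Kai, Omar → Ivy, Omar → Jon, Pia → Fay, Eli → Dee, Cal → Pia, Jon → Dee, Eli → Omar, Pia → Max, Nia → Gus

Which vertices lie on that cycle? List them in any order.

Ben, Eli, Jon, Omar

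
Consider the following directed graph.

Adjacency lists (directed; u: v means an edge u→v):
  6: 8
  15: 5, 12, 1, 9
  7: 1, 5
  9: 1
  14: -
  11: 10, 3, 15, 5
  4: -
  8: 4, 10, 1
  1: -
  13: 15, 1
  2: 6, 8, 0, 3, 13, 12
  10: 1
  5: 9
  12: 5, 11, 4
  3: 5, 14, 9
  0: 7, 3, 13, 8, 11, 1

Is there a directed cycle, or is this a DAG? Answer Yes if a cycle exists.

DFS with white/gray/black marking, starting from 13:
13 gray
  15 gray
    5 gray
      9 gray
        1 gray
        1 black
      9 black
    5 black
    12 gray
      12→5: 5 black — skip
      11 gray
        10 gray
          10→1: 1 black — skip
        10 black
        3 gray
          3→5: 5 black — skip
          14 gray
          14 black
          3→9: 9 black — skip
        3 black
        11→15: 15 is gray → back edge
Back edge found, so a cycle exists: 15 → 12 → 11 → 15.

Yes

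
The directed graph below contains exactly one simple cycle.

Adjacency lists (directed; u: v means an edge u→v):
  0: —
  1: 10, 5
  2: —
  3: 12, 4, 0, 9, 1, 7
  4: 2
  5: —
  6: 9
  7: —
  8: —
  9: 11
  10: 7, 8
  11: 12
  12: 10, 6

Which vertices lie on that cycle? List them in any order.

6, 9, 11, 12

DFS with gray/black marking from 9:
9 gray
  11 gray
    12 gray
      10 gray
        7 gray
        7 black
        8 gray
        8 black
      10 black
      6 gray
        6→9: 9 is gray → back edge
Back edge closes the cycle 9 → 11 → 12 → 6 → 9; its vertices are {6, 9, 11, 12}.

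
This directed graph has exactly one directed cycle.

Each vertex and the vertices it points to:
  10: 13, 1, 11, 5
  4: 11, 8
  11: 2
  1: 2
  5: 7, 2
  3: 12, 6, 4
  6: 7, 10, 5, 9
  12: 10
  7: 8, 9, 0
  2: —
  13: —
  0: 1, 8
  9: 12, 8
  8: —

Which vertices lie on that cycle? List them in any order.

DFS with gray/black marking from 12:
12 gray
  10 gray
    13 gray
    13 black
    1 gray
      2 gray
      2 black
    1 black
    11 gray
      11→2: 2 black — skip
    11 black
    5 gray
      7 gray
        8 gray
        8 black
        9 gray
          9→12: 12 is gray → back edge
Back edge closes the cycle 12 → 10 → 5 → 7 → 9 → 12; its vertices are {5, 7, 9, 10, 12}.

5, 7, 9, 10, 12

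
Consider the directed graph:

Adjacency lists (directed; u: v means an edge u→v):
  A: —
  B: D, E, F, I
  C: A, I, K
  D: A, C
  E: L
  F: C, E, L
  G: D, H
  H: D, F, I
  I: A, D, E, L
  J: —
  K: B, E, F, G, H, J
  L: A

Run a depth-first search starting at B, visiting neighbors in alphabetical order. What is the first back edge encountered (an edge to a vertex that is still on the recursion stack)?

I→D

DFS from B (visiting neighbors in alphabetical order); mark gray on enter, black on exit:
B gray
  D gray
    A gray
    A black
    C gray
      C→A: A black — skip
      I gray
        I→A: A black — skip
        I→D: D is gray → back edge
First back edge: I → D.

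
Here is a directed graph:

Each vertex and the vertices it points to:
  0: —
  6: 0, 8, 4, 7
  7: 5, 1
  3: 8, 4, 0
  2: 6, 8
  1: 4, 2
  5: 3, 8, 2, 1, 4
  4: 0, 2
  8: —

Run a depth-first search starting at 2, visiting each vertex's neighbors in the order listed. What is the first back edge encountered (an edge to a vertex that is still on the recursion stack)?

4→2

DFS from 2 (visiting each vertex's neighbors in the order listed); mark gray on enter, black on exit:
2 gray
  6 gray
    0 gray
    0 black
    8 gray
    8 black
    4 gray
      4→0: 0 black — skip
      4→2: 2 is gray → back edge
First back edge: 4 → 2.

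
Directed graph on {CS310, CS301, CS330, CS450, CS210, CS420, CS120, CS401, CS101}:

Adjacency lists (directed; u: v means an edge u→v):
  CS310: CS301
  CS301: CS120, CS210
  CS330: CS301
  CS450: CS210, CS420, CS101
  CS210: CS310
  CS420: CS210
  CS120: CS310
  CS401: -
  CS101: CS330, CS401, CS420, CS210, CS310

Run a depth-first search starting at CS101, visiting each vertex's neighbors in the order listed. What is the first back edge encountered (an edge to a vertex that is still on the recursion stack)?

DFS from CS101 (visiting each vertex's neighbors in the order listed); mark gray on enter, black on exit:
CS101 gray
  CS330 gray
    CS301 gray
      CS120 gray
        CS310 gray
          CS310→CS301: CS301 is gray → back edge
First back edge: CS310 → CS301.

CS310->CS301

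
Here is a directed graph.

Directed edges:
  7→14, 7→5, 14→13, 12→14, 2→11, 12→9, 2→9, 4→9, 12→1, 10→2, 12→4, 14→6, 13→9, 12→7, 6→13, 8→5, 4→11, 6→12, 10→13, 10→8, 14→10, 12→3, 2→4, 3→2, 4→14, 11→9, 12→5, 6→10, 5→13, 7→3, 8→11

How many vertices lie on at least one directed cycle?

A vertex is on a directed cycle iff it belongs to a strongly connected component of size ≥ 2 (or has a self-loop).
The vertices on cycles are {2, 3, 4, 6, 7, 10, 12, 14} — 8 in total.

8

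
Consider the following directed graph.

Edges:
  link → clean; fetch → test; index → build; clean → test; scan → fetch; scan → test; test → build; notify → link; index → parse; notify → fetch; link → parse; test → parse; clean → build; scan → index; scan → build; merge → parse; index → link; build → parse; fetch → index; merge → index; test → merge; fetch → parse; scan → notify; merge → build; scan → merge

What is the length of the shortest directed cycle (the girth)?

5

For each vertex v, BFS finds the shortest path from v back to v.
The shortest such closed walk is link → clean → test → merge → index → link, length 5.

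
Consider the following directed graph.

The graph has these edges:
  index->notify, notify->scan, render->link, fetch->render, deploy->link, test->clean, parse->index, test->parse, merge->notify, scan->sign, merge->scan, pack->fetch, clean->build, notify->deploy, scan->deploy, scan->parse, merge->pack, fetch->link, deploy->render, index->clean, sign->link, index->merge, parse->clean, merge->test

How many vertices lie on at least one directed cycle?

6

A vertex is on a directed cycle iff it belongs to a strongly connected component of size ≥ 2 (or has a self-loop).
The vertices on cycles are {scan, test, index, merge, parse, notify} — 6 in total.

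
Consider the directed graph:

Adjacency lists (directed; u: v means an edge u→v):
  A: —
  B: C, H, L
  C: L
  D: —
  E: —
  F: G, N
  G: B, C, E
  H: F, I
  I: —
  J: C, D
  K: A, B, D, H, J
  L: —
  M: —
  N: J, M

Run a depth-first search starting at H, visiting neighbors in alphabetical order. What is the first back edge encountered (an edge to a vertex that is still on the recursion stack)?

B→H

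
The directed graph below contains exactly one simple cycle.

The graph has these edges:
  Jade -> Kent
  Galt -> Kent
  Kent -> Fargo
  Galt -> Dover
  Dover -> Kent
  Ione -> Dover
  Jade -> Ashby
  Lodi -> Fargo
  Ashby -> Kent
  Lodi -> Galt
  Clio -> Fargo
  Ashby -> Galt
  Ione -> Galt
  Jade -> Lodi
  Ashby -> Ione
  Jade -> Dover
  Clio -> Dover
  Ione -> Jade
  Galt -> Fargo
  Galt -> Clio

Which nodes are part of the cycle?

Ione, Jade, Ashby

DFS with gray/black marking from Ione:
Ione gray
  Jade gray
    Ashby gray
      Galt gray
        Clio gray
          Fargo gray
          Fargo black
          Dover gray
            Kent gray
              Kent→Fargo: Fargo black — skip
            Kent black
          Dover black
        Clio black
        Galt→Fargo: Fargo black — skip
        Galt→Dover: Dover black — skip
        Galt→Kent: Kent black — skip
      Galt black
      Ashby→Kent: Kent black — skip
      Ashby→Ione: Ione is gray → back edge
Back edge closes the cycle Ione → Jade → Ashby → Ione; its vertices are {Ione, Jade, Ashby}.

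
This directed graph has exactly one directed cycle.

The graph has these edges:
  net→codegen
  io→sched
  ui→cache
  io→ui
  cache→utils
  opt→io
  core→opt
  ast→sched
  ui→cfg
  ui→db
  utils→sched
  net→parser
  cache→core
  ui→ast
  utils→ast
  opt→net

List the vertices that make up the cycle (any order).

io, ui, opt, core, cache

DFS with gray/black marking from opt:
opt gray
  net gray
    parser gray
    parser black
    codegen gray
    codegen black
  net black
  io gray
    sched gray
    sched black
    ui gray
      ast gray
        ast→sched: sched black — skip
      ast black
      cfg gray
      cfg black
      cache gray
        core gray
          core→opt: opt is gray → back edge
Back edge closes the cycle opt → io → ui → cache → core → opt; its vertices are {io, ui, opt, core, cache}.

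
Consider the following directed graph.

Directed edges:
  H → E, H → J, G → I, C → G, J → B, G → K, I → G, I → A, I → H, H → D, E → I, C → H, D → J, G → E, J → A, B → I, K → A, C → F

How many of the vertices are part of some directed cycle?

7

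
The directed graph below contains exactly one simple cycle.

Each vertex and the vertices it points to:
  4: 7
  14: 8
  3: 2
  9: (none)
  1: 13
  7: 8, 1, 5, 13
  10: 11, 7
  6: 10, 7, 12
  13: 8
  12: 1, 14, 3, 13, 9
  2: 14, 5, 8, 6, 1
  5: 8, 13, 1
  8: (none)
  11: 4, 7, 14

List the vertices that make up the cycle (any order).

2, 3, 6, 12

DFS with gray/black marking from 6:
6 gray
  10 gray
    11 gray
      4 gray
        7 gray
          8 gray
          8 black
          1 gray
            13 gray
              13→8: 8 black — skip
            13 black
          1 black
          5 gray
            5→8: 8 black — skip
            5→13: 13 black — skip
            5→1: 1 black — skip
          5 black
          7→13: 13 black — skip
        7 black
      4 black
      11→7: 7 black — skip
      14 gray
        14→8: 8 black — skip
      14 black
    11 black
    10→7: 7 black — skip
  10 black
  6→7: 7 black — skip
  12 gray
    12→1: 1 black — skip
    12→14: 14 black — skip
    3 gray
      2 gray
        2→14: 14 black — skip
        2→5: 5 black — skip
        2→8: 8 black — skip
        2→6: 6 is gray → back edge
Back edge closes the cycle 6 → 12 → 3 → 2 → 6; its vertices are {2, 3, 6, 12}.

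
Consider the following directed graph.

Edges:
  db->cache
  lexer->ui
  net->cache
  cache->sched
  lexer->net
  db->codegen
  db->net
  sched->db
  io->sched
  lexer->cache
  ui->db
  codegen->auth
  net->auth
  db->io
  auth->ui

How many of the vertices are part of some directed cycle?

A vertex is on a directed cycle iff it belongs to a strongly connected component of size ≥ 2 (or has a self-loop).
The vertices on cycles are {db, io, ui, net, auth, cache, sched, codegen} — 8 in total.

8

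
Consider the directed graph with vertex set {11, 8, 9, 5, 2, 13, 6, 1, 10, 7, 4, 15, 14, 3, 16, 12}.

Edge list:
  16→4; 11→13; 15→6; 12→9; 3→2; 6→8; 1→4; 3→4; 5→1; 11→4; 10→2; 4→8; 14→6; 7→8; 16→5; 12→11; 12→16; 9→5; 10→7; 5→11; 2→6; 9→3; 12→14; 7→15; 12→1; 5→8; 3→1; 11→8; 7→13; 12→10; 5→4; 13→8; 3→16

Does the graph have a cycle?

No

DFS with white/gray/black marking, starting from 7:
7 gray
  13 gray
    8 gray
    8 black
  13 black
  15 gray
    6 gray
      6→8: 8 black — skip
    6 black
  15 black
  7→8: 8 black — skip
7 black
11 gray
  11→13: 13 black — skip
  11→8: 8 black — skip
  4 gray
    4→8: 8 black — skip
  4 black
11 black
9 gray
  5 gray
    1 gray
      1→4: 4 black — skip
    1 black
    5→4: 4 black — skip
    5→11: 11 black — skip
    5→8: 8 black — skip
  5 black
  3 gray
    16 gray
      16→4: 4 black — skip
      16→5: 5 black — skip
    16 black
    2 gray
      2→6: 6 black — skip
    2 black
    3→1: 1 black — skip
    3→4: 4 black — skip
  3 black
9 black
10 gray
  10→2: 2 black — skip
  10→7: 7 black — skip
10 black
14 gray
  14→6: 6 black — skip
14 black
12 gray
  12→9: 9 black — skip
  12→14: 14 black — skip
  12→16: 16 black — skip
  12→11: 11 black — skip
  12→10: 10 black — skip
  12→1: 1 black — skip
12 black
Every edge goes to a white or black vertex — no back edge, so the graph is acyclic.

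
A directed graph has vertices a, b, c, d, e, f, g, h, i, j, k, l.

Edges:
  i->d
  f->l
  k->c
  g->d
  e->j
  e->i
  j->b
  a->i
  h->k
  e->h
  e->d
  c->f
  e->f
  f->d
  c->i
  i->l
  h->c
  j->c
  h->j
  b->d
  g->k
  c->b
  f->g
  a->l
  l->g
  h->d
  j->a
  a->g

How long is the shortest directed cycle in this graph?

For each vertex v, BFS finds the shortest path from v back to v.
The shortest such closed walk is k → c → f → g → k, length 4.

4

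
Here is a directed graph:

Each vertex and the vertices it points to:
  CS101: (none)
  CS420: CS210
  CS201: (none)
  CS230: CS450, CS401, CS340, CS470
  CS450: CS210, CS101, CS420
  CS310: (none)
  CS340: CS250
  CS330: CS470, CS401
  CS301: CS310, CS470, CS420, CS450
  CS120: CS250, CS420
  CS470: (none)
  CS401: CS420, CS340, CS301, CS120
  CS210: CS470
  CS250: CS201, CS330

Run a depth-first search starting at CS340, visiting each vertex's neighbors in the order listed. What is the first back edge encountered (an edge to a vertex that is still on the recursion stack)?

CS401->CS340

DFS from CS340 (visiting each vertex's neighbors in the order listed); mark gray on enter, black on exit:
CS340 gray
  CS250 gray
    CS201 gray
    CS201 black
    CS330 gray
      CS470 gray
      CS470 black
      CS401 gray
        CS420 gray
          CS210 gray
            CS210→CS470: CS470 black — skip
          CS210 black
        CS420 black
        CS401→CS340: CS340 is gray → back edge
First back edge: CS401 → CS340.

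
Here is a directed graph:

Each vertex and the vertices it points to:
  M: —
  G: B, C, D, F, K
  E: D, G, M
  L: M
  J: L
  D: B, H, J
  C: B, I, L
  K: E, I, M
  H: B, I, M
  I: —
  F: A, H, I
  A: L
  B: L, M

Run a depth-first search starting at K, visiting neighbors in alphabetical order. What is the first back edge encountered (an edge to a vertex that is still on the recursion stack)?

G→K

DFS from K (visiting neighbors in alphabetical order); mark gray on enter, black on exit:
K gray
  E gray
    D gray
      B gray
        L gray
          M gray
          M black
        L black
        B→M: M black — skip
      B black
      H gray
        H→B: B black — skip
        I gray
        I black
        H→M: M black — skip
      H black
      J gray
        J→L: L black — skip
      J black
    D black
    G gray
      G→B: B black — skip
      C gray
        C→B: B black — skip
        C→I: I black — skip
        C→L: L black — skip
      C black
      G→D: D black — skip
      F gray
        A gray
          A→L: L black — skip
        A black
        F→H: H black — skip
        F→I: I black — skip
      F black
      G→K: K is gray → back edge
First back edge: G → K.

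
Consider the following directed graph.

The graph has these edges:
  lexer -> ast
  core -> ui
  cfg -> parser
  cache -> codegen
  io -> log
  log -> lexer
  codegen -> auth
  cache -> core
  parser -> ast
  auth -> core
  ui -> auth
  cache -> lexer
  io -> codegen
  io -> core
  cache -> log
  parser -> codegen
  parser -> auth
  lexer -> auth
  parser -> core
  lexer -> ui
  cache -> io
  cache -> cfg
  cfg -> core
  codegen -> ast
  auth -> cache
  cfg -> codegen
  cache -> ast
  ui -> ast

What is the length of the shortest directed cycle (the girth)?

For each vertex v, BFS finds the shortest path from v back to v.
The shortest such closed walk is cache → lexer → auth → cache, length 3.

3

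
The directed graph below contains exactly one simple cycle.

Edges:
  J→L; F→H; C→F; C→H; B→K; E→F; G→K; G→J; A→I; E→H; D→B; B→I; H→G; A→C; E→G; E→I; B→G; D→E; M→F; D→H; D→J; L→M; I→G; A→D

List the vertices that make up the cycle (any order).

F, G, H, J, L, M

DFS with gray/black marking from J:
J gray
  L gray
    M gray
      F gray
        H gray
          G gray
            G→J: J is gray → back edge
Back edge closes the cycle J → L → M → F → H → G → J; its vertices are {F, G, H, J, L, M}.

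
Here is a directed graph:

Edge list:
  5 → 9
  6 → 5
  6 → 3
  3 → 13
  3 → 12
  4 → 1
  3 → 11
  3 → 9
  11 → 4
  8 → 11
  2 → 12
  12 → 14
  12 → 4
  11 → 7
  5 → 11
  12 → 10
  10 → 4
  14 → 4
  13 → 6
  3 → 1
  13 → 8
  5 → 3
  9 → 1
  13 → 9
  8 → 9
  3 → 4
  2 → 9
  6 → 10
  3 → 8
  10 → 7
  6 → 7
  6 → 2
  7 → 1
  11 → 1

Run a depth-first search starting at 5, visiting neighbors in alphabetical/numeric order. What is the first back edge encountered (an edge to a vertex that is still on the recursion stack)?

DFS from 5 (visiting neighbors in alphabetical/numeric order); mark gray on enter, black on exit:
5 gray
  3 gray
    1 gray
    1 black
    4 gray
      4→1: 1 black — skip
    4 black
    8 gray
      9 gray
        9→1: 1 black — skip
      9 black
      11 gray
        11→1: 1 black — skip
        11→4: 4 black — skip
        7 gray
          7→1: 1 black — skip
        7 black
      11 black
    8 black
    3→9: 9 black — skip
    3→11: 11 black — skip
    12 gray
      12→4: 4 black — skip
      10 gray
        10→4: 4 black — skip
        10→7: 7 black — skip
      10 black
      14 gray
        14→4: 4 black — skip
      14 black
    12 black
    13 gray
      6 gray
        2 gray
          2→9: 9 black — skip
          2→12: 12 black — skip
        2 black
        6→3: 3 is gray → back edge
First back edge: 6 → 3.

6→3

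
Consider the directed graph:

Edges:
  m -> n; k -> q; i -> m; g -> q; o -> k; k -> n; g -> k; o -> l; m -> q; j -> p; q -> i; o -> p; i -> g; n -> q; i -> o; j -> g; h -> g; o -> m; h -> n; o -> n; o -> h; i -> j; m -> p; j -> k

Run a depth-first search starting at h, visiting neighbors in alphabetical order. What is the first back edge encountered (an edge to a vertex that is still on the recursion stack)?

i→g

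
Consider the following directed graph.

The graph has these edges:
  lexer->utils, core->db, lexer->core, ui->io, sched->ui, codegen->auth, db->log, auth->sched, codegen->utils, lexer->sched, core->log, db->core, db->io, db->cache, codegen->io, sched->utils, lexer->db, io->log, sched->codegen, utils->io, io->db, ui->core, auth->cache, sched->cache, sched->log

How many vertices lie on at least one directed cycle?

A vertex is on a directed cycle iff it belongs to a strongly connected component of size ≥ 2 (or has a self-loop).
The vertices on cycles are {db, io, auth, core, sched, codegen} — 6 in total.

6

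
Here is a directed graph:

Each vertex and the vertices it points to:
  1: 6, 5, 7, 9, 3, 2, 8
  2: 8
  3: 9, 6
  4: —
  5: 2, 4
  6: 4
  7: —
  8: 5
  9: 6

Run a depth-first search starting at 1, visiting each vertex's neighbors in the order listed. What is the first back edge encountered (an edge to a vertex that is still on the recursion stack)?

DFS from 1 (visiting each vertex's neighbors in the order listed); mark gray on enter, black on exit:
1 gray
  6 gray
    4 gray
    4 black
  6 black
  5 gray
    2 gray
      8 gray
        8→5: 5 is gray → back edge
First back edge: 8 → 5.

8->5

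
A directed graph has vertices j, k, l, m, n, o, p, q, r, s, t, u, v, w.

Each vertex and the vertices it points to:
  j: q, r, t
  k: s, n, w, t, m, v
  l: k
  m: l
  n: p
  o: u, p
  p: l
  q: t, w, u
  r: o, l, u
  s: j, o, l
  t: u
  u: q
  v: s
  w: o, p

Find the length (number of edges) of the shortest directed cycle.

2

For each vertex v, BFS finds the shortest path from v back to v.
The shortest such closed walk is q → u → q, length 2.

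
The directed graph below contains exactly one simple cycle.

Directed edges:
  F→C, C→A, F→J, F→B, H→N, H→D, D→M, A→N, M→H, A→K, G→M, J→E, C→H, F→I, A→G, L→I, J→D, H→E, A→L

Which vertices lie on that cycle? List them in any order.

D, H, M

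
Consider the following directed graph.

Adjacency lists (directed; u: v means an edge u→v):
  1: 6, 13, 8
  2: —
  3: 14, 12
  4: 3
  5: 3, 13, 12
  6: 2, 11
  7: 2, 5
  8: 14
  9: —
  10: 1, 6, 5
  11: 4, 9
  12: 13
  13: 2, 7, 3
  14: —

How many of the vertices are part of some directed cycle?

A vertex is on a directed cycle iff it belongs to a strongly connected component of size ≥ 2 (or has a self-loop).
The vertices on cycles are {3, 5, 7, 12, 13} — 5 in total.

5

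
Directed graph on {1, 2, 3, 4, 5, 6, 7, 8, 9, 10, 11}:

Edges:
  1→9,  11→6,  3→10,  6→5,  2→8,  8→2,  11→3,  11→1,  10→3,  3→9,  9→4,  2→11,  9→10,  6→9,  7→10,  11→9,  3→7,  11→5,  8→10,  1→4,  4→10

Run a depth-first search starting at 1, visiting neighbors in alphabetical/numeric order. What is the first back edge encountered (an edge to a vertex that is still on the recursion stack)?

7→10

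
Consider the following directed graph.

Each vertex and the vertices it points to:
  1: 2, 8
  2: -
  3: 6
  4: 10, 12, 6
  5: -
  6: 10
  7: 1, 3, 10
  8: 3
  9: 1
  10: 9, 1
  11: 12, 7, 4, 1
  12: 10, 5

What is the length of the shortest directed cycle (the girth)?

5

For each vertex v, BFS finds the shortest path from v back to v.
The shortest such closed walk is 10 → 1 → 8 → 3 → 6 → 10, length 5.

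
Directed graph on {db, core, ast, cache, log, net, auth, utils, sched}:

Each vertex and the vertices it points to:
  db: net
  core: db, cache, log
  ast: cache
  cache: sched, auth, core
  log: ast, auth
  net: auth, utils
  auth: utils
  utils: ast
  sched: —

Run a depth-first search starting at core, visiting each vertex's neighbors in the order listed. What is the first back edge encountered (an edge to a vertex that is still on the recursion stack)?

cache→auth

DFS from core (visiting each vertex's neighbors in the order listed); mark gray on enter, black on exit:
core gray
  db gray
    net gray
      auth gray
        utils gray
          ast gray
            cache gray
              sched gray
              sched black
              cache→auth: auth is gray → back edge
First back edge: cache → auth.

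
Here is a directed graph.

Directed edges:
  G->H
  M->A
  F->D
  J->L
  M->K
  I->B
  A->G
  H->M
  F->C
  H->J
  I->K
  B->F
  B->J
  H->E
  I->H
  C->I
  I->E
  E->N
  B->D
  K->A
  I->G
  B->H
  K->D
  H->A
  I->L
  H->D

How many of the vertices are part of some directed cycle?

A vertex is on a directed cycle iff it belongs to a strongly connected component of size ≥ 2 (or has a self-loop).
The vertices on cycles are {A, B, C, F, G, H, I, K, M} — 9 in total.

9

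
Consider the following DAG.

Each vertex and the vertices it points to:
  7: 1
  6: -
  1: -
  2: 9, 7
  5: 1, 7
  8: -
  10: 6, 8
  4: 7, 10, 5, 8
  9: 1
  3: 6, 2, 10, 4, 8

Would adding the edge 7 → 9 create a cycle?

Adding 7→9 creates a cycle iff 9 can already reach 7.
Explore from 9: no path reaches 7. The graph stays acyclic.

No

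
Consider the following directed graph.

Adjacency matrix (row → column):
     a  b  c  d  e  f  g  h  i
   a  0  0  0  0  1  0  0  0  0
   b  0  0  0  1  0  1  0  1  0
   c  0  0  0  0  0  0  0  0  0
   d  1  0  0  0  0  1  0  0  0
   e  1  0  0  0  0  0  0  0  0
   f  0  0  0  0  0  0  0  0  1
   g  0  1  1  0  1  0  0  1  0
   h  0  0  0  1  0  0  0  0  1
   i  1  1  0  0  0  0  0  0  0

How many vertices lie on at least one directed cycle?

A vertex is on a directed cycle iff it belongs to a strongly connected component of size ≥ 2 (or has a self-loop).
The vertices on cycles are {a, b, d, e, f, h, i} — 7 in total.

7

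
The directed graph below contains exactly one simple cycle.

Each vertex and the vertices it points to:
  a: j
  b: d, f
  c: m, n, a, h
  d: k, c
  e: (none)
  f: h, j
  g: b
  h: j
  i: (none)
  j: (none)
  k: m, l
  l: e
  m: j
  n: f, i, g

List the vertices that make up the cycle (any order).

DFS with gray/black marking from d:
d gray
  k gray
    m gray
      j gray
      j black
    m black
    l gray
      e gray
      e black
    l black
  k black
  c gray
    c→m: m black — skip
    n gray
      f gray
        h gray
          h→j: j black — skip
        h black
        f→j: j black — skip
      f black
      i gray
      i black
      g gray
        b gray
          b→d: d is gray → back edge
Back edge closes the cycle d → c → n → g → b → d; its vertices are {b, c, d, g, n}.

b, c, d, g, n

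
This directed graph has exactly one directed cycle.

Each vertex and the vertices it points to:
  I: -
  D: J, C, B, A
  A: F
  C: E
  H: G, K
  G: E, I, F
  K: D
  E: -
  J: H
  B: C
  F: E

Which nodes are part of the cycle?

DFS with gray/black marking from D:
D gray
  J gray
    H gray
      G gray
        E gray
        E black
        I gray
        I black
        F gray
          F→E: E black — skip
        F black
      G black
      K gray
        K→D: D is gray → back edge
Back edge closes the cycle D → J → H → K → D; its vertices are {D, H, J, K}.

D, H, J, K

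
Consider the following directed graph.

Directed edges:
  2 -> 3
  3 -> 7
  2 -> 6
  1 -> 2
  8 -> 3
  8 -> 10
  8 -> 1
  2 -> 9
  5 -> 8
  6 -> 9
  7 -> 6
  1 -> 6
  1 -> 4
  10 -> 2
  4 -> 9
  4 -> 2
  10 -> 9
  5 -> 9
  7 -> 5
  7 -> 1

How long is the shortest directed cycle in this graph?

For each vertex v, BFS finds the shortest path from v back to v.
The shortest such closed walk is 3 → 7 → 1 → 2 → 3, length 4.

4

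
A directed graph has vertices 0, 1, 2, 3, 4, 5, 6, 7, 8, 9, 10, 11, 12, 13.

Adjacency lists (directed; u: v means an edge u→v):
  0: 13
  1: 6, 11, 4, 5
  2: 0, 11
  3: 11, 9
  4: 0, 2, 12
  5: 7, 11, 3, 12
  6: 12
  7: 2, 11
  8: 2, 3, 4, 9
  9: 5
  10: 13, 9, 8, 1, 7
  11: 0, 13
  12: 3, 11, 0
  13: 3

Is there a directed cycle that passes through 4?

No

4 lies on a cycle iff there is a path from 4 back to itself.
Exploring from 4, it never reaches itself; equivalently, its strongly connected component is a singleton.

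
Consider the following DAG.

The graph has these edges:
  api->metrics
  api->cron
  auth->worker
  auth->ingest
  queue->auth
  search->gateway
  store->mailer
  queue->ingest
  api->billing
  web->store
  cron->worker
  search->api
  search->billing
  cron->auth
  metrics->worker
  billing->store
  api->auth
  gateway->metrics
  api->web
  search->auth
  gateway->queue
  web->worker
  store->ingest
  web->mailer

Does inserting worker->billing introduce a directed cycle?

No

Adding worker→billing creates a cycle iff billing can already reach worker.
Explore from billing: no path reaches worker. The graph stays acyclic.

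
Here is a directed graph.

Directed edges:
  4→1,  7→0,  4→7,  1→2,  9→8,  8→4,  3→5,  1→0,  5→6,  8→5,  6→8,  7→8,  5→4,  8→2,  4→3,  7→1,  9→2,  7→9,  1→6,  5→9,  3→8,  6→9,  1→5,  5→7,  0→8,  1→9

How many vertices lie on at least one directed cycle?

9

A vertex is on a directed cycle iff it belongs to a strongly connected component of size ≥ 2 (or has a self-loop).
The vertices on cycles are {0, 1, 3, 4, 5, 6, 7, 8, 9} — 9 in total.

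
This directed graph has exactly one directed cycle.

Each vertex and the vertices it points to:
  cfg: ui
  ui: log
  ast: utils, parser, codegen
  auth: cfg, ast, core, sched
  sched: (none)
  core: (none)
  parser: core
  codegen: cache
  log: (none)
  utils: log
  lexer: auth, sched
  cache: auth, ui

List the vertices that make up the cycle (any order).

ast, auth, cache, codegen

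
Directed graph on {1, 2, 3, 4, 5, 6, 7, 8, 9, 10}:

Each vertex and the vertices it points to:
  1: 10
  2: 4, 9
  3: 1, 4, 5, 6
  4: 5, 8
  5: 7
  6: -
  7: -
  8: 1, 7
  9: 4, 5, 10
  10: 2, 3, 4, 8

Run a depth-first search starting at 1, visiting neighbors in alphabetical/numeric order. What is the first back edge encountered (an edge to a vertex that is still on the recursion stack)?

8->1

DFS from 1 (visiting neighbors in alphabetical/numeric order); mark gray on enter, black on exit:
1 gray
  10 gray
    2 gray
      4 gray
        5 gray
          7 gray
          7 black
        5 black
        8 gray
          8→1: 1 is gray → back edge
First back edge: 8 → 1.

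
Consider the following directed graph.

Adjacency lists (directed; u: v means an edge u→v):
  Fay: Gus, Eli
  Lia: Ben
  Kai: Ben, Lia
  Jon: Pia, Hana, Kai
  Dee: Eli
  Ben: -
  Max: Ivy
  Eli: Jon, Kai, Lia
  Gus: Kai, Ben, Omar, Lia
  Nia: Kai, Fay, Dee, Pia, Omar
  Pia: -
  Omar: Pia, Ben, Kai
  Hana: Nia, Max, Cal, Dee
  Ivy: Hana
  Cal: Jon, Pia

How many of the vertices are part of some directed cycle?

A vertex is on a directed cycle iff it belongs to a strongly connected component of size ≥ 2 (or has a self-loop).
The vertices on cycles are {Cal, Dee, Eli, Fay, Ivy, Jon, Max, Nia, Hana} — 9 in total.

9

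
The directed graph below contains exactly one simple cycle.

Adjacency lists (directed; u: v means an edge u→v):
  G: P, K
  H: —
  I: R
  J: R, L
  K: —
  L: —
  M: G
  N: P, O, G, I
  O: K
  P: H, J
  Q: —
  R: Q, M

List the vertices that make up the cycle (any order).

G, J, M, P, R

DFS with gray/black marking from P:
P gray
  H gray
  H black
  J gray
    R gray
      Q gray
      Q black
      M gray
        G gray
          G→P: P is gray → back edge
Back edge closes the cycle P → J → R → M → G → P; its vertices are {G, J, M, P, R}.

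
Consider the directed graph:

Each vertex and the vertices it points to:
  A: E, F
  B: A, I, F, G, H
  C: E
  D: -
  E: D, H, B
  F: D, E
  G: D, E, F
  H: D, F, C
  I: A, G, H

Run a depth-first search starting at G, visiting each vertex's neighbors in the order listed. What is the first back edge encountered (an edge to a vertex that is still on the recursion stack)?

F→E

DFS from G (visiting each vertex's neighbors in the order listed); mark gray on enter, black on exit:
G gray
  D gray
  D black
  E gray
    E→D: D black — skip
    H gray
      H→D: D black — skip
      F gray
        F→D: D black — skip
        F→E: E is gray → back edge
First back edge: F → E.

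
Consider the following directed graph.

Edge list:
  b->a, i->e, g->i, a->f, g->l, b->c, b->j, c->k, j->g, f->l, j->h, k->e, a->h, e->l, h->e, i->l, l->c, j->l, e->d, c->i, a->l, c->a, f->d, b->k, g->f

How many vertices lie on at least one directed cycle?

8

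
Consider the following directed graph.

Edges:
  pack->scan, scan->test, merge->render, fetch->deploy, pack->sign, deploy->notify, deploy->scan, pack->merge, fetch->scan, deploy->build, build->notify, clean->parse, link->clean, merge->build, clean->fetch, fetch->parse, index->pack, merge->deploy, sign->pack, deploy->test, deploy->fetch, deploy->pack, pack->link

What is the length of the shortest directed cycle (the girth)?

2

For each vertex v, BFS finds the shortest path from v back to v.
The shortest such closed walk is pack → sign → pack, length 2.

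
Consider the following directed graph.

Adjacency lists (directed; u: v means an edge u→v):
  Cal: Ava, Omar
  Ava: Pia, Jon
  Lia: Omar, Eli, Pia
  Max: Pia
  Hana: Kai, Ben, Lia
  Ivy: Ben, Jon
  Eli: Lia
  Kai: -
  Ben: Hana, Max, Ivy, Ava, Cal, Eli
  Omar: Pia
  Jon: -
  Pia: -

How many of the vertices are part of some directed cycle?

A vertex is on a directed cycle iff it belongs to a strongly connected component of size ≥ 2 (or has a self-loop).
The vertices on cycles are {Ben, Eli, Ivy, Lia, Hana} — 5 in total.

5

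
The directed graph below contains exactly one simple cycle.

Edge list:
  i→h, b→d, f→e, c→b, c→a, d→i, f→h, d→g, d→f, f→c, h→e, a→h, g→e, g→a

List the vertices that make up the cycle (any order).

DFS with gray/black marking from b:
b gray
  d gray
    f gray
      h gray
        e gray
        e black
      h black
      f→e: e black — skip
      c gray
        c→b: b is gray → back edge
Back edge closes the cycle b → d → f → c → b; its vertices are {b, c, d, f}.

b, c, d, f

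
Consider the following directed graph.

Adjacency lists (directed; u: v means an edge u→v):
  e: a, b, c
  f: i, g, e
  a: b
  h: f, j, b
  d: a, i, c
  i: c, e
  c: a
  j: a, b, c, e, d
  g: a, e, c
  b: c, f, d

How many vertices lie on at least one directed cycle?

8

A vertex is on a directed cycle iff it belongs to a strongly connected component of size ≥ 2 (or has a self-loop).
The vertices on cycles are {a, b, c, d, e, f, g, i} — 8 in total.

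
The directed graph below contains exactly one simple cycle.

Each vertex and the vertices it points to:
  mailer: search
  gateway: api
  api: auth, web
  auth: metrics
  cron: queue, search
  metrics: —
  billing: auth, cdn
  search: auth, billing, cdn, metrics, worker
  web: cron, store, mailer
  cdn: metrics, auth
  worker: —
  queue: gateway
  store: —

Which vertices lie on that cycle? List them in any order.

DFS with gray/black marking from web:
web gray
  cron gray
    queue gray
      gateway gray
        api gray
          auth gray
            metrics gray
            metrics black
          auth black
          api→web: web is gray → back edge
Back edge closes the cycle web → cron → queue → gateway → api → web; its vertices are {api, web, cron, queue, gateway}.

api, web, cron, queue, gateway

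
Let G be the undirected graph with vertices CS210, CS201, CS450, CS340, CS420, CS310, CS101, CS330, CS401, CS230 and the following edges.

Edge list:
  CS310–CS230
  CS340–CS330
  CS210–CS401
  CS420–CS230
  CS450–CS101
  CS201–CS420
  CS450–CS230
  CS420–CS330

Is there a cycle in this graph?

No

DFS, tracking each vertex's parent; an edge to a visited non-parent vertex closes a cycle.
Start from CS210:
visit CS210 (parent –)
  visit CS401 (parent CS210)
    CS401–CS210: parent, skip
visit CS201 (parent –)
  visit CS420 (parent CS201)
    visit CS230 (parent CS420)
      CS230–CS420: parent, skip
      visit CS310 (parent CS230)
        CS310–CS230: parent, skip
      visit CS450 (parent CS230)
        CS450–CS230: parent, skip
        visit CS101 (parent CS450)
          CS101–CS450: parent, skip
    visit CS330 (parent CS420)
      visit CS340 (parent CS330)
        CS340–CS330: parent, skip
      CS330–CS420: parent, skip
    CS420–CS201: parent, skip
No non-parent visited neighbor found — the graph is a forest.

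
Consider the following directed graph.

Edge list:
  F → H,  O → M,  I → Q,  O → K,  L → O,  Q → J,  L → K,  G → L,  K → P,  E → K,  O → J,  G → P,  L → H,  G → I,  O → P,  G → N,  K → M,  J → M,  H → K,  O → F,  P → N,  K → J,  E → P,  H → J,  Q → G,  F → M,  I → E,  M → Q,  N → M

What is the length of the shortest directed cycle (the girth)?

For each vertex v, BFS finds the shortest path from v back to v.
The shortest such closed walk is G → I → Q → G, length 3.

3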